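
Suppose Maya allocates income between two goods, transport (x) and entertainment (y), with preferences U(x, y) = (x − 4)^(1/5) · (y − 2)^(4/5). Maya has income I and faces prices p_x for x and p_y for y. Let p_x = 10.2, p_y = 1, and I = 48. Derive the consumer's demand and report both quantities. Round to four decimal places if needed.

x* = 4.102, y* = 6.16

Discretionary income = 48 − 4·10.2 − 2·1 = 5.2; x* = 4 + 0.2·5.2/10.2 = 4.102; y* = 2 + 0.8·5.2/1 = 6.16.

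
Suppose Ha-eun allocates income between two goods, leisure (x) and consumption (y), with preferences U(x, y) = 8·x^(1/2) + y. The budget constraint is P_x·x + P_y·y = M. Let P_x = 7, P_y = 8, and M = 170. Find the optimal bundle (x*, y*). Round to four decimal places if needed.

MU_x = 4/√x, MU_y = 1. Tangency: 4/√x = P_x/P_y.
Thus x* = (4·P_y/P_x)² — independent of M — with the rest of income spent on y.
Plugging in: x* = (4·8/7)² = 20.898, y* = 2.9643.

x* = 20.898, y* = 2.9643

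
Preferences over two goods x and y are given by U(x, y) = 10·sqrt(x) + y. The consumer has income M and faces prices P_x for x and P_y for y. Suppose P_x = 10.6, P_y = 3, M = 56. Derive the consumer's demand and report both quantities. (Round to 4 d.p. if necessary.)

Solve: √x = 5·P_y/P_x, so x*(P_x,P_y) = (5·P_y/P_x)², and y* = (M − P_x·x*)/P_y.
Plugging in: x* = (5·3/10.6)² = 2.0025, y* = 11.5912.

x* = 2.0025, y* = 11.5912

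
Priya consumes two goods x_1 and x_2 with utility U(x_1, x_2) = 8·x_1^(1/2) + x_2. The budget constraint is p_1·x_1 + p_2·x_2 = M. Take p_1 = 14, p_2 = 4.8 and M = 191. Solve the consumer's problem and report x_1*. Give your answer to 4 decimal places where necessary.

x_1* = 1.8808

Utility is quasi-linear in x_2; the FOC for x_1 is 4/√x_1 = p_1/p_2.
Solve: √x_1 = 4·p_2/p_1, so x_1*(p_1,p_2) = (4·p_2/p_1)², and x_2* = (M − p_1·x_1*)/p_2.
Plugging in: x_1* = (4·4.8/14)² = 1.8808.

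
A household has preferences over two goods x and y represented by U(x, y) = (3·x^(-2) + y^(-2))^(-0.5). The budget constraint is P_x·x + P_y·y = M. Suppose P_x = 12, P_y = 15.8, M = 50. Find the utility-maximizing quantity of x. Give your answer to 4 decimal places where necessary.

MRS = MU_x/MU_y = 3·(y/x)^(3). Set equal to P_x/P_y.
Hence y/x = ((1/3)·P_x/P_y)^(1/(3)), i.e. raised to the 1/3 power.
Substitute y = (y/x)·x into the budget: x* = M/(P_x + P_y·(y/x)).
Numerically y/x = 0.632607, so x* = 50/(12 + 15.8·0.632607) = 2.2732.

x* = 2.2732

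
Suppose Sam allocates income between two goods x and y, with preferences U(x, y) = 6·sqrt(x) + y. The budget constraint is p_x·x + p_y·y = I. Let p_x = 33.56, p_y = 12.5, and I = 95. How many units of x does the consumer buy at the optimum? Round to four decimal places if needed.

x* = 1.2486

Set MRS = p_x/p_y: 3·x^(−1/2) = p_x/p_y.
Solve: √x = 3·p_y/p_x, so x*(p_x,p_y) = (3·p_y/p_x)², and y* = (I − p_x·x*)/p_y.
Plugging in: x* = (3·12.5/33.56)² = 1.2486.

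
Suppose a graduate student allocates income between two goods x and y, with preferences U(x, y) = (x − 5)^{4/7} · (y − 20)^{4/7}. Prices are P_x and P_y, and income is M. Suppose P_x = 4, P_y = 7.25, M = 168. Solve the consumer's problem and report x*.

Let x' = x−5, y' = y−20. MRS = y'/x' = P_x/P_y.
After buying the subsistence bundle (5, 20), a share 0.5 of the remaining income goes to x: x* = 5 + 0.5·(M − 5P_x − 20P_y)/P_x.
Discretionary income = 168 − 5·4 − 20·7.25 = 3; x* = 5 + 0.5·3/4 = 5.375.

x* = 5.375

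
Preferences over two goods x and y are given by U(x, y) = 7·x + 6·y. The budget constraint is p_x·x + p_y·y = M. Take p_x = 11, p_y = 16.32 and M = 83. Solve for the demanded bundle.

Perfect substitutes: compare marginal utility per dollar. 7/p_x vs 6/p_y → 0.6364 vs 0.3676.
x gives more utility per dollar, so spend all income on x: x* = M/p_x, y* = 0.
Numerically: x* = 7.5455, y* = 0.

x* = 7.5455, y* = 0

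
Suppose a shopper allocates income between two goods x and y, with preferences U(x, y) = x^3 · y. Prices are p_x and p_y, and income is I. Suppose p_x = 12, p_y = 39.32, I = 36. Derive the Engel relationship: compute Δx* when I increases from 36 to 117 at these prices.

Δx* = 5.0625

At p_x=12, p_y=39.32, I=36: x* = 0.75·36/12 = 2.25.
At I' = 117: x* = 7.3125. Change: 7.3125 − 2.25 = 5.0625.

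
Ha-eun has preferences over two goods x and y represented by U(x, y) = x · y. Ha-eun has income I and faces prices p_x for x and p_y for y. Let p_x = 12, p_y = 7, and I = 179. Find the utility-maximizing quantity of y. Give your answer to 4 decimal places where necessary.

y* = 12.7857

The MRS is y/x. Set MRS = p_x/p_y.
So p_y·y = p_x·x; combined with the budget, a share 0.5 of income goes to x.
Demand: x*(p_x,p_y,I) = 0.5·I/p_x and y* = 0.5·I/p_y.
At p_x=12, p_y=7, I=179: y* = 0.5·179/7 = 12.7857.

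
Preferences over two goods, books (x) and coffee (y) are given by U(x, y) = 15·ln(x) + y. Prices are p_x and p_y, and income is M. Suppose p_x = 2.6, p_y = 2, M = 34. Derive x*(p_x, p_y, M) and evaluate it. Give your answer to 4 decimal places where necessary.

Set MRS = p_x/p_y: (15/x)/1 = p_x/p_y.
So x*(p_x,p_y) = 15·p_y/p_x, independent of income; and y* = (M − 15·p_y)/p_y.
At the given prices: x* = 15·2/2.6 = 11.5385.

x* = 11.5385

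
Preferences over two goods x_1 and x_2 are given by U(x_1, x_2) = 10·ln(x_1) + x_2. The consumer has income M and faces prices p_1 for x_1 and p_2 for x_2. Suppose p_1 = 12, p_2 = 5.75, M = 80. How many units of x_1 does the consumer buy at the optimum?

x_1* = 4.7917

Set MRS = p_1/p_2: (10/x_1)/1 = p_1/p_2.
So x_1*(p_1,p_2) = 10·p_2/p_1, independent of income; and x_2* = (M − 10·p_2)/p_2.
At the given prices: x_1* = 10·5.75/12 = 4.7917.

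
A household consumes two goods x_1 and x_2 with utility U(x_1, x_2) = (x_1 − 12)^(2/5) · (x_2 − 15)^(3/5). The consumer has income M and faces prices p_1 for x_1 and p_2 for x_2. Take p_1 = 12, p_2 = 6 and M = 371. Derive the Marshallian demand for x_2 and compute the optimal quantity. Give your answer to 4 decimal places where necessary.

x_2* = 28.7

This is Cobb-Douglas in (x_1−12, x_2−15): tangency gives 0.4·p_2·(x_2−15) = 0.6·p_1·(x_1−12).
Substituting into the budget: x_1* = 12 + 0.4·(M − 12·p_1 − 15·p_2)/p_1, and x_2* = 15 + 0.6·(…)/p_2.
Discretionary income = 371 − 12·12 − 15·6 = 137; x_2* = 15 + 0.6·137/6 = 28.7.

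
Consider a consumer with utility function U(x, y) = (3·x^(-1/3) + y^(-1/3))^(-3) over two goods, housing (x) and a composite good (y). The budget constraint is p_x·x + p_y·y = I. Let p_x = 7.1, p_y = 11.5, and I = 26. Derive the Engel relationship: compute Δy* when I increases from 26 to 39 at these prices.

MU_x ∝ 3·x^(-4/3), MU_y ∝ y^(-4/3), so MRS = 3·(y/x)^(4/3) = p_x/p_y.
Solve for the ratio: y/x = [(1/3)·p_x/p_y]^(0.75).
Substitute y = (y/x)·x into the budget: x* = I/(p_x + p_y·(y/x)).
Numerically y/x = 0.305548, so x* = 26/(7.1 + 11.5·0.305548) = 2.4496 and y* = 0.305548·2.4496 = 0.7485.
At I' = 39: y* = 1.1227. Change: 1.1227 − 0.7485 = 0.3742.

Δy* = 0.3742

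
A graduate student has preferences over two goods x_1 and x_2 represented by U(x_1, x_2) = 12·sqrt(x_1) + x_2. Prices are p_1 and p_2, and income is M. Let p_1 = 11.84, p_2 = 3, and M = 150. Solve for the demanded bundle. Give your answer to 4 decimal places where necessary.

x_1* = 2.3112, x_2* = 40.8784

Set MRS = p_1/p_2: 6·x_1^(−1/2) = p_1/p_2.
Solve: √x_1 = 6·p_2/p_1, so x_1*(p_1,p_2) = (6·p_2/p_1)², and x_2* = (M − p_1·x_1*)/p_2.
Plugging in: x_1* = (6·3/11.84)² = 2.3112, x_2* = 40.8784.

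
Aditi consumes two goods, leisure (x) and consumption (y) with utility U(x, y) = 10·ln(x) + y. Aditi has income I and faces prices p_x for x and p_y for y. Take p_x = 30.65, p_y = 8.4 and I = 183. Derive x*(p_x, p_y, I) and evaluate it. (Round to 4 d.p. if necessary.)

Set MRS = p_x/p_y: (10/x)/1 = p_x/p_y.
So x*(p_x,p_y) = 10·p_y/p_x, independent of income; and y* = (I − 10·p_y)/p_y.
At the given prices: x* = 10·8.4/30.65 = 2.7406.

x* = 2.7406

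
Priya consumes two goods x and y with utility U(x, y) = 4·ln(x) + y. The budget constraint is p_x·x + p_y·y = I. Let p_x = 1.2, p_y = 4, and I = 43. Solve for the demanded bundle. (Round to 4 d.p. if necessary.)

Set MRS = p_x/p_y: (4/x)/1 = p_x/p_y.
So x*(p_x,p_y) = 4·p_y/p_x, independent of income; and y* = (I − 4·p_y)/p_y.
At the given prices: x* = 4·4/1.2 = 13.3333, and y* = 6.75.

x* = 13.3333, y* = 6.75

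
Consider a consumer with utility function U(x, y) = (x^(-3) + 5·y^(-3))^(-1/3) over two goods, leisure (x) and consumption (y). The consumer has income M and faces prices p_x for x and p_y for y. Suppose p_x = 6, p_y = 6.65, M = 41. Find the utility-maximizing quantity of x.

MU_x ∝ x^(-4), MU_y ∝ 5·y^(-4), so MRS = (1/5)·(y/x)^(4) = p_x/p_y.
Solve for the ratio: y/x = [5·p_x/p_y]^(0.25).
With the ratio pinned down, the budget gives x* = M/(p_x + p_y·(y/x)) and y* = (y/x)·x*.
Numerically y/x = 1.457387, so x* = 41/(6 + 6.65·1.457387) = 2.6129.

x* = 2.6129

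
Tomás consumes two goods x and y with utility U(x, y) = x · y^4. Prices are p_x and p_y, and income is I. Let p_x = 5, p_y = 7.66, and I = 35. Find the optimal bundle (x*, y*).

The MRS is (1/4)·y/x. Set MRS = p_x/p_y.
Rearranging, p_y·y = 4·p_x·x. Substituting into the budget gives p_x·x·(1 + 4) = I.
Demand: x*(p_x,p_y,I) = 0.2·I/p_x and y* = 0.8·I/p_y.
At p_x=5, p_y=7.66, I=35: x* = 0.2·35/5 = 1.4, y* = 3.6554.

x* = 1.4, y* = 3.6554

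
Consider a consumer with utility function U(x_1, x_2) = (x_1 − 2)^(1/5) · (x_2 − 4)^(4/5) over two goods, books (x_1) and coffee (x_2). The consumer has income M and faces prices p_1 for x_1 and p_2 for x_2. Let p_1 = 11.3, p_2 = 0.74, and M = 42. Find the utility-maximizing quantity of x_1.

x_1* = 2.291

Let x_1' = x_1−2, x_2' = x_2−4. MRS = (1/4)·x_2'/x_1' = p_1/p_2.
Substituting into the budget: x_1* = 2 + 0.2·(M − 2·p_1 − 4·p_2)/p_1, and x_2* = 4 + 0.8·(…)/p_2.
Discretionary income = 42 − 2·11.3 − 4·0.74 = 16.44; x_1* = 2 + 0.2·16.44/11.3 = 2.291.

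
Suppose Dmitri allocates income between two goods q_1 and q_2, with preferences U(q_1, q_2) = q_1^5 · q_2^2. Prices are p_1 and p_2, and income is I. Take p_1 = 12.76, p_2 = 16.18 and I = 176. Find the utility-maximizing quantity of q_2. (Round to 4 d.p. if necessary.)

The MRS is (5/2)·q_2/q_1. Set MRS = p_1/p_2.
Rearranging, p_2·q_2 = (2/5)·p_1·q_1. Substituting into the budget gives p_1·q_1·(1 + (2/5)) = I.
Demand: q_1*(p_1,p_2,I) = 5/7·I/p_1 and q_2* = 2/7·I/p_2.
At p_1=12.76, p_2=16.18, I=176: q_2* = 2/7·176/16.18 = 3.1079.

q_2* = 3.1079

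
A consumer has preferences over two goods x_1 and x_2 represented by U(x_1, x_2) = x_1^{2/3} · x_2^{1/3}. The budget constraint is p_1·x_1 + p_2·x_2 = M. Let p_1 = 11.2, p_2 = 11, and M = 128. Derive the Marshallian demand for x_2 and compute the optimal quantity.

x_2* = 3.8788

MU_x_1/MU_x_2 = (2/3·x_2)/(1/3·x_1); tangency sets this equal to p_1/p_2.
So 2/3·p_2·x_2 = 1/3·p_1·x_1; combined with the budget, a share 2/3 of income goes to x_1.
Demand: x_1*(p_1,p_2,M) = 2/3·M/p_1 and x_2* = 1/3·M/p_2.
At p_1=11.2, p_2=11, M=128: x_2* = 1/3·128/11 = 3.8788.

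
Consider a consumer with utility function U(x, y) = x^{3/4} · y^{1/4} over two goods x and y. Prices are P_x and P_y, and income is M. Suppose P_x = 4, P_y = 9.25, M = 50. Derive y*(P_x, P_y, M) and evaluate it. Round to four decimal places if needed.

MU_x/MU_y = (0.75·y)/(0.25·x); tangency sets this equal to P_x/P_y.
Rearranging, P_y·y = (1/3)·P_x·x. Substituting into the budget gives P_x·x·(1 + (1/3)) = M.
Demand: x*(P_x,P_y,M) = 0.75·M/P_x and y* = 0.25·M/P_y.
At P_x=4, P_y=9.25, M=50: y* = 0.25·50/9.25 = 1.3514.

y* = 1.3514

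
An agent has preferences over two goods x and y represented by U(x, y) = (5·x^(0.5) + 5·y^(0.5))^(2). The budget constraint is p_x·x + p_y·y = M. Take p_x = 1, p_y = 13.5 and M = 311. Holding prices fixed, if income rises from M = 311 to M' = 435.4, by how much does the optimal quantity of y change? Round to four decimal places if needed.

MU_x ∝ 5·x^(-0.5), MU_y ∝ 5·y^(-0.5), so MRS = (y/x)^(0.5) = p_x/p_y.
Hence y/x = (p_x/p_y)^(1/(0.5)), i.e. raised to the 2 power.
Substitute y = (y/x)·x into the budget: x* = M/(p_x + p_y·(y/x)).
Numerically y/x = 0.005487, so x* = 311/(1 + 13.5·0.005487) = 289.5517 and y* = 0.005487·289.5517 = 1.5888.
At M' = 435.4: y* = 2.2243. Change: 2.2243 − 1.5888 = 0.6355.

Δy* = 0.6355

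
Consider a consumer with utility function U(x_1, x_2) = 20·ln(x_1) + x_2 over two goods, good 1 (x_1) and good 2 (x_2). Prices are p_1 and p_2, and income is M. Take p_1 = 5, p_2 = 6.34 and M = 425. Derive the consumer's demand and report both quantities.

x_1* = 25.36, x_2* = 47.0347

So x_1*(p_1,p_2) = 20·p_2/p_1, independent of income; and x_2* = (M − 20·p_2)/p_2.
At the given prices: x_1* = 20·6.34/5 = 25.36, and x_2* = 47.0347.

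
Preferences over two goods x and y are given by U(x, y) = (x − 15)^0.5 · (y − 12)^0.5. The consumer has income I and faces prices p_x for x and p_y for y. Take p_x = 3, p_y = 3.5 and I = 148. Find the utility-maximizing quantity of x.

x* = 25.1667

Let x' = x−15, y' = y−12. MRS = y'/x' = p_x/p_y.
After buying the subsistence bundle (15, 12), a share 0.5 of the remaining income goes to x: x* = 15 + 0.5·(I − 15p_x − 12p_y)/p_x.
Discretionary income = 148 − 15·3 − 12·3.5 = 61; x* = 15 + 0.5·61/3 = 25.1667.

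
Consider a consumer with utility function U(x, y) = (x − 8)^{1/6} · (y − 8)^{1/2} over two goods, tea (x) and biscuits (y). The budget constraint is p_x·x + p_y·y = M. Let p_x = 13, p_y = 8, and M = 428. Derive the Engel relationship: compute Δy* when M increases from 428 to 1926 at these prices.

Δy* = 140.4375

This is Cobb-Douglas in (x−8, y−8): tangency gives 1/6·p_y·(y−8) = 0.5·p_x·(x−8).
Substituting into the budget: x* = 8 + 0.25·(M − 8·p_x − 8·p_y)/p_x, and y* = 8 + 0.75·(…)/p_y.
Discretionary income = 428 − 8·13 − 8·8 = 260; y* = 8 + 0.75·260/8 = 32.375.
At M' = 1926: y* = 172.8125. Change: 172.8125 − 32.375 = 140.4375.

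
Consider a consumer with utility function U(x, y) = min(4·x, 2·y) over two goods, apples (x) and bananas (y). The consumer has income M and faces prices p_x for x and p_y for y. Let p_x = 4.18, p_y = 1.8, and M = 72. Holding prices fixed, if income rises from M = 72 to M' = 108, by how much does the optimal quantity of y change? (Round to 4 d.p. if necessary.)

Δy* = 9.2545

Leontief preferences: the optimum is at the kink where x/2 = y/4, i.e. y = 2·x.
Budget: p_x·x + p_y·2·x = M, so (2·p_x + 4·p_y)·x = 2·M.
Demand: x*(p_x,p_y,M) = 2·M/(2·p_x + 4·p_y), y* = 4·M/(2·p_x + 4·p_y).
Here 2·4.18 + 4·1.8 = 15.56, giving y* = 18.509.
At M' = 108: y* = 27.7635. Change: 27.7635 − 18.509 = 9.2545.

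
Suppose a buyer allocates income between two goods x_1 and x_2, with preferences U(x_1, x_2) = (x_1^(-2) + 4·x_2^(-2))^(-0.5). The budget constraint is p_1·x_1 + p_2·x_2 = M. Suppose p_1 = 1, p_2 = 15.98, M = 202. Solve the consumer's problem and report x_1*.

x_1* = 18.2459

MU_x_1 ∝ x_1^(-3), MU_x_2 ∝ 4·x_2^(-3), so MRS = (1/4)·(x_2/x_1)^(3) = p_1/p_2.
Solve for the ratio: x_2/x_1 = [4·p_1/p_2]^(1/3).
With the ratio pinned down, the budget gives x_1* = M/(p_1 + p_2·(x_2/x_1)) and x_2* = (x_2/x_1)·x_1*.
Numerically x_2/x_1 = 0.630223, so x_1* = 202/(1 + 15.98·0.630223) = 18.2459.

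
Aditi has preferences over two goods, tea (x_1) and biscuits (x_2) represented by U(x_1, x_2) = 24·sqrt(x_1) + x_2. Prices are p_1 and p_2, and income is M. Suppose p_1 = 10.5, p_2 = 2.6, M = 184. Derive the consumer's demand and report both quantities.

Utility is quasi-linear in x_2; the FOC for x_1 is 12/√x_1 = p_1/p_2.
Thus x_1* = (12·p_2/p_1)² — independent of M — with the rest of income spent on x_2.
Plugging in: x_1* = (12·2.6/10.5)² = 8.8294, x_2* = 35.1121.

x_1* = 8.8294, x_2* = 35.1121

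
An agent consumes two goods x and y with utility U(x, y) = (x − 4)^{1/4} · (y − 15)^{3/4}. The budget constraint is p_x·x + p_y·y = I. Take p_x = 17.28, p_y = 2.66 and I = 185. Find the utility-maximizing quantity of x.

MRS = (1/3)·(y−15)/(x−4). Tangency with p_x/p_y gives y−15 = 3·(p_x/p_y)·(x−4).
After buying the subsistence bundle (4, 15), a share 0.25 of the remaining income goes to x: x* = 4 + 0.25·(I − 4p_x − 15p_y)/p_x.
Discretionary income = 185 − 4·17.28 − 15·2.66 = 75.98; x* = 4 + 0.25·75.98/17.28 = 5.0992.

x* = 5.0992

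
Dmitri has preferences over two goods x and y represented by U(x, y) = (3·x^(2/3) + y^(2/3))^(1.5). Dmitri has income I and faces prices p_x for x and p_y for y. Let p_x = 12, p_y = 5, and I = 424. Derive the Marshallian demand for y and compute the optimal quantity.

y* = 14.9099

MRS = MU_x/MU_y = 3·(y/x)^(1/3). Set equal to p_x/p_y.
Solve for the ratio: y/x = [(1/3)·p_x/p_y]^(3).
With the ratio pinned down, the budget gives x* = I/(p_x + p_y·(y/x)) and y* = (y/x)·x*.
Numerically y/x = 0.512, so x* = 424/(12 + 5·0.512) = 29.1209 and y* = 0.512·29.1209 = 14.9099.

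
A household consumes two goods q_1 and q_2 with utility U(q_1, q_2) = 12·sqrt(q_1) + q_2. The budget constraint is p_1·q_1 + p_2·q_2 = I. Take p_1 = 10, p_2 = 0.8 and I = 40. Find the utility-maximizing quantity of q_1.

Utility is quasi-linear in q_2; the FOC for q_1 is 6/√q_1 = p_1/p_2.
Solve: √q_1 = 6·p_2/p_1, so q_1*(p_1,p_2) = (6·p_2/p_1)², and q_2* = (I − p_1·q_1*)/p_2.
Plugging in: q_1* = (6·0.8/10)² = 0.2304.

q_1* = 0.2304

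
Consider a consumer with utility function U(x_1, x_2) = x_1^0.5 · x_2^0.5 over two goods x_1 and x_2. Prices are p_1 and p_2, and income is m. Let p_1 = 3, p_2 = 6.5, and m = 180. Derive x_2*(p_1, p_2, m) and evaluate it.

MU_x_1/MU_x_2 = (0.5·x_2)/(0.5·x_1); tangency sets this equal to p_1/p_2.
So 0.5·p_2·x_2 = 0.5·p_1·x_1; combined with the budget, a share 0.5 of income goes to x_1.
Demand: x_1*(p_1,p_2,m) = 0.5·m/p_1 and x_2* = 0.5·m/p_2.
At p_1=3, p_2=6.5, m=180: x_2* = 0.5·180/6.5 = 13.8462.

x_2* = 13.8462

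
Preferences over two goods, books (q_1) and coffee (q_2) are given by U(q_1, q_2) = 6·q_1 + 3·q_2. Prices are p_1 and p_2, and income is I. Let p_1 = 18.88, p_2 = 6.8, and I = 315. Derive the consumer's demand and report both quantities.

q_1* = 0, q_2* = 46.3235

Perfect substitutes: compare marginal utility per dollar. 6/p_1 vs 3/p_2 → 0.3178 vs 0.4412.
q_2 gives more utility per dollar, so spend all income on q_2: q_2* = I/p_2, q_1* = 0.
Numerically: q_1* = 0, q_2* = 46.3235.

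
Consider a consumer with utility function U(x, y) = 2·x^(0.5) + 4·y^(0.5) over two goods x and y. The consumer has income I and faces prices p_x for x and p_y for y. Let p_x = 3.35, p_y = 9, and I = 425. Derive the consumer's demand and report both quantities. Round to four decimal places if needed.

Substitute y = (y/x)·x into the budget: x* = I/(p_x + p_y·(y/x)).
Numerically y/x = 0.554198, so x* = 425/(3.35 + 9·0.554198) = 50.9728 and y* = 0.554198·50.9728 = 28.249.

x* = 50.9728, y* = 28.249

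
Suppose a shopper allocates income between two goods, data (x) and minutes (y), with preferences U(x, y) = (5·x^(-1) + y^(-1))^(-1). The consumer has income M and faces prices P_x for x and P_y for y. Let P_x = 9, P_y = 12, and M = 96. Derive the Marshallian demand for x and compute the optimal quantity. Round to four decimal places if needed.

MRS = MU_x/MU_y = 5·(y/x)^(2). Set equal to P_x/P_y.
Solve for the ratio: y/x = [(1/5)·P_x/P_y]^(0.5).
With the ratio pinned down, the budget gives x* = M/(P_x + P_y·(y/x)) and y* = (y/x)·x*.
Numerically y/x = 0.387298, so x* = 96/(9 + 12·0.387298) = 7.0342.

x* = 7.0342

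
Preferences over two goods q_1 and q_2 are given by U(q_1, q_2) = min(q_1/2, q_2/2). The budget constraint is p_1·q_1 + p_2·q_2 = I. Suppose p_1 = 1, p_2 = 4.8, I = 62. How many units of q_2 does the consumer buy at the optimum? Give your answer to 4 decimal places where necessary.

Demand: q_1*(p_1,p_2,I) = 2·I/(2·p_1 + 2·p_2), q_2* = 2·I/(2·p_1 + 2·p_2).
Here 2·1 + 2·4.8 = 11.6, giving q_2* = 10.6897.

q_2* = 10.6897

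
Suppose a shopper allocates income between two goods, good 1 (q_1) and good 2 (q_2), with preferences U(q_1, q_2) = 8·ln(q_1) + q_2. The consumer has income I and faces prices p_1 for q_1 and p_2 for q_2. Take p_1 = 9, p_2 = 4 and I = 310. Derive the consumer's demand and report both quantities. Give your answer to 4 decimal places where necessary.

q_1* = 3.5556, q_2* = 69.5

Set MRS = p_1/p_2: (8/q_1)/1 = p_1/p_2.
So q_1*(p_1,p_2) = 8·p_2/p_1, independent of income; and q_2* = (I − 8·p_2)/p_2.
At the given prices: q_1* = 8·4/9 = 3.5556, and q_2* = 69.5.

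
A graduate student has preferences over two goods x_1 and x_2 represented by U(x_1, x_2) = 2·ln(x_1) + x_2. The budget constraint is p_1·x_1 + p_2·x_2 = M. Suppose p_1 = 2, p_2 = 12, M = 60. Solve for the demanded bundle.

Set MRS = p_1/p_2: (2/x_1)/1 = p_1/p_2.
So x_1*(p_1,p_2) = 2·p_2/p_1, independent of income; and x_2* = (M − 2·p_2)/p_2.
At the given prices: x_1* = 2·12/2 = 12, and x_2* = 3.

x_1* = 12, x_2* = 3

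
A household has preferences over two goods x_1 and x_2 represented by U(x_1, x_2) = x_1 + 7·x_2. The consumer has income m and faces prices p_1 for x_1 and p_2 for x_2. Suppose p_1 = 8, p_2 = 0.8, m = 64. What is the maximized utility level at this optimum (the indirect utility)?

Perfect substitutes: compare marginal utility per dollar. 1/p_1 vs 7/p_2 → 0.125 vs 8.75.
x_2 gives more utility per dollar, so spend all income on x_2: x_2* = m/p_2, x_1* = 0.
Numerically: x_1* = 0, x_2* = 80.
Utility at the optimum: U(0, 80) = 560.

V = 560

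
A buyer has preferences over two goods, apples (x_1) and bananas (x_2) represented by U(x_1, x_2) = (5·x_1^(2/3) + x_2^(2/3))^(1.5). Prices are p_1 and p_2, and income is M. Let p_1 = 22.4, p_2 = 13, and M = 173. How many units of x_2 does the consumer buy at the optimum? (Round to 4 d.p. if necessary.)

x_2* = 0.3088

With the ratio pinned down, the budget gives x_1* = M/(p_1 + p_2·(x_2/x_1)) and x_2* = (x_2/x_1)·x_1*.
Numerically x_2/x_1 = 0.040926, so x_1* = 173/(22.4 + 13·0.040926) = 7.544 and x_2* = 0.040926·7.544 = 0.3088.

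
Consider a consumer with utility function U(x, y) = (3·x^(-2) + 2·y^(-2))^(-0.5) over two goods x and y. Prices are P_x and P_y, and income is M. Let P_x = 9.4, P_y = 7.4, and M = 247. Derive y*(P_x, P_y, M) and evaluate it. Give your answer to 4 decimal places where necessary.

y* = 14.2482

Numerically y/x = 0.946095, so x* = 247/(9.4 + 7.4·0.946095) = 15.06 and y* = 0.946095·15.06 = 14.2482.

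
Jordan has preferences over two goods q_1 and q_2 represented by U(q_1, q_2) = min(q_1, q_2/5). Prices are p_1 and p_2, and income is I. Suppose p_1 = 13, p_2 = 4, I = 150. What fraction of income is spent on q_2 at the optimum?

share on q_2 = 0.6061

With perfect complements, no substitution: consume in ratio q_1:q_2 = 1:5.
Budget: p_1·q_1 + p_2·5·q_1 = I, so (p_1 + 5·p_2)·q_1 = I.
Demand: q_1*(p_1,p_2,I) = I/(p_1 + 5·p_2), q_2* = 5·I/(p_1 + 5·p_2).
Here 13 + 5·4 = 33, giving q_1* = 4.5455 and q_2* = 22.7273.
Expenditure on q_2: 4·22.7273 = 90.9091; share = 0.6061.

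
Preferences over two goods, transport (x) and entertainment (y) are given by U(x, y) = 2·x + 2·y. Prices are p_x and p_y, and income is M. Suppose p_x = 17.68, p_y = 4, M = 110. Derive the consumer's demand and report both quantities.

Linear utility — the consumer picks whichever good has higher MU/price: 2/17.68 = 0.1131 vs 2/4 = 0.5.
y gives more utility per dollar, so spend all income on y: y* = M/p_y, x* = 0.
Numerically: x* = 0, y* = 27.5.

x* = 0, y* = 27.5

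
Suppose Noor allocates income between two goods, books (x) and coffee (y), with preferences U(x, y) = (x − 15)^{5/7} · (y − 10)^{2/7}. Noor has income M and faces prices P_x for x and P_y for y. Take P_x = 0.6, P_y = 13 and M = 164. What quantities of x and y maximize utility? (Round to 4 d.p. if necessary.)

x* = 44.7619, y* = 10.5495

Let x' = x−15, y' = y−10. MRS = (5/2)·y'/x' = P_x/P_y.
After buying the subsistence bundle (15, 10), a share 5/7 of the remaining income goes to x: x* = 15 + 5/7·(M − 15P_x − 10P_y)/P_x.
Discretionary income = 164 − 15·0.6 − 10·13 = 25; x* = 15 + 5/7·25/0.6 = 44.7619; y* = 10 + 2/7·25/13 = 10.5495.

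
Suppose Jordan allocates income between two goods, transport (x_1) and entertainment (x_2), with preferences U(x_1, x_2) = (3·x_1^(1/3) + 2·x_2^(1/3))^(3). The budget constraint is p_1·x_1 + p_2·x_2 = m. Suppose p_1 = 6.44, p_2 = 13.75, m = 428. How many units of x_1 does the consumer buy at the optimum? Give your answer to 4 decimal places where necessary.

x_1* = 48.4215

With the ratio pinned down, the budget gives x_1* = m/(p_1 + p_2·(x_2/x_1)) and x_2* = (x_2/x_1)·x_1*.
Numerically x_2/x_1 = 0.174477, so x_1* = 428/(6.44 + 13.75·0.174477) = 48.4215.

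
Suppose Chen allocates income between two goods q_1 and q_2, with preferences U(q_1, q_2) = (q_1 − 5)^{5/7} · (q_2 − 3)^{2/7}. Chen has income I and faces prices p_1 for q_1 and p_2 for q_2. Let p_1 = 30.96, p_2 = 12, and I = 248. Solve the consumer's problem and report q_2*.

Let q_1' = q_1−5, q_2' = q_2−3. MRS = (5/2)·q_2'/q_1' = p_1/p_2.
Substituting into the budget: q_1* = 5 + 5/7·(I − 5·p_1 − 3·p_2)/p_1, and q_2* = 3 + 2/7·(…)/p_2.
Discretionary income = 248 − 5·30.96 − 3·12 = 57.2; q_2* = 3 + 2/7·57.2/12 = 4.3619.

q_2* = 4.3619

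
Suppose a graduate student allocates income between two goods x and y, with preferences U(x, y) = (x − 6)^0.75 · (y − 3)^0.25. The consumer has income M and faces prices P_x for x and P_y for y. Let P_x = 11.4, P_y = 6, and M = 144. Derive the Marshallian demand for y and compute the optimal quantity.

y* = 5.4

After buying the subsistence bundle (6, 3), a share 0.75 of the remaining income goes to x: x* = 6 + 0.75·(M − 6P_x − 3P_y)/P_x.
Discretionary income = 144 − 6·11.4 − 3·6 = 57.6; y* = 3 + 0.25·57.6/6 = 5.4.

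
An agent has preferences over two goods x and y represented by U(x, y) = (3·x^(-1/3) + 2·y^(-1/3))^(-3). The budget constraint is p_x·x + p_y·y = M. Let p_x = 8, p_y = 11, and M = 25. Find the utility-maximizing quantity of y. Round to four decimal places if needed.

y* = 1.0093

MU_x ∝ 3·x^(-4/3), MU_y ∝ 2·y^(-4/3), so MRS = (3/2)·(y/x)^(4/3) = p_x/p_y.
Solve for the ratio: y/x = [(2/3)·p_x/p_y]^(0.75).
Substitute y = (y/x)·x into the budget: x* = M/(p_x + p_y·(y/x)).
Numerically y/x = 0.581038, so x* = 25/(8 + 11·0.581038) = 1.7371 and y* = 0.581038·1.7371 = 1.0093.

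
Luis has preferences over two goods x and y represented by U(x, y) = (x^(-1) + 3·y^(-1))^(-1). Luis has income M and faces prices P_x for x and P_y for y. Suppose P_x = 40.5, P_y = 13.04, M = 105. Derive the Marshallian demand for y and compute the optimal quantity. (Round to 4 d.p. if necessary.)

From the CES first-order condition, (1/3)·(y/x)^(2) = P_x/P_y.
Solve for the ratio: y/x = [3·P_x/P_y]^(0.5).
Substitute y = (y/x)·x into the budget: x* = M/(P_x + P_y·(y/x)).
Numerically y/x = 3.052456, so x* = 105/(40.5 + 13.04·3.052456) = 1.3075 and y* = 3.052456·1.3075 = 3.9912.

y* = 3.9912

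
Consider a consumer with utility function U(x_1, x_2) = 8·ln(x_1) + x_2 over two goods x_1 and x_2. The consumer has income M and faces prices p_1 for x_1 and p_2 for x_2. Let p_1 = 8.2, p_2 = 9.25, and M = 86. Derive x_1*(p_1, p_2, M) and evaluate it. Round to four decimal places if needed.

x_1* = 9.0244

Set MRS = p_1/p_2: (8/x_1)/1 = p_1/p_2.
So x_1*(p_1,p_2) = 8·p_2/p_1, independent of income; and x_2* = (M − 8·p_2)/p_2.
At the given prices: x_1* = 8·9.25/8.2 = 9.0244.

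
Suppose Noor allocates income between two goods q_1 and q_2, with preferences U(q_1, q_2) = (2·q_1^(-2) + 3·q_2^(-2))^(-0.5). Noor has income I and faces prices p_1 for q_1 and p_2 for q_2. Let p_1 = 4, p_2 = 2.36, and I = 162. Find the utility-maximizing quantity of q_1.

q_1* = 22.4345

Substitute q_2 = (q_2/q_1)·q_1 into the budget: q_1* = I/(p_1 + p_2·(q_2/q_1)).
Numerically q_2/q_1 = 1.364834, so q_1* = 162/(4 + 2.36·1.364834) = 22.4345.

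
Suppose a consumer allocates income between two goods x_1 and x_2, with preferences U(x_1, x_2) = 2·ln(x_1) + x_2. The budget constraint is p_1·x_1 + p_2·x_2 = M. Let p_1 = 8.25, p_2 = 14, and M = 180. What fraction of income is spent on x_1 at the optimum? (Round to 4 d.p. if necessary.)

share on x_1 = 0.1556

MU_x_1 = 2/x_1, MU_x_2 = 1. Tangency: 2/x_1 = p_1/p_2.
So x_1*(p_1,p_2) = 2·p_2/p_1, independent of income; and x_2* = (M − 2·p_2)/p_2.
At the given prices: x_1* = 2·14/8.25 = 3.3939, and x_2* = 10.8571.
Expenditure on x_1: 8.25·3.3939 = 28; share = 0.1556.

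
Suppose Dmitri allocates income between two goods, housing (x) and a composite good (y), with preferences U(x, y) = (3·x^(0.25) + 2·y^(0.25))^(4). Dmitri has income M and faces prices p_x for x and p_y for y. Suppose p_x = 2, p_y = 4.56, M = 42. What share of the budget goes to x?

MU_x ∝ 3·x^(-0.75), MU_y ∝ 2·y^(-0.75), so MRS = (3/2)·(y/x)^(0.75) = p_x/p_y.
Hence y/x = ((2/3)·p_x/p_y)^(1/(0.75)), i.e. raised to the 4/3 power.
With the ratio pinned down, the budget gives x* = M/(p_x + p_y·(y/x)) and y* = (y/x)·x*.
Numerically y/x = 0.194073, so x* = 42/(2 + 4.56·0.194073) = 14.5582 and y* = 0.194073·14.5582 = 2.8254.
Expenditure on x: 2·14.5582 = 29.1164; share = 0.6932.

share on x = 0.6932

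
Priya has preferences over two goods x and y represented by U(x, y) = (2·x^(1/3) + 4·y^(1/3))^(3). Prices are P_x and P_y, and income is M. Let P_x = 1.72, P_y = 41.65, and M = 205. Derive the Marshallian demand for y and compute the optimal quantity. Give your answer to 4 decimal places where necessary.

y* = 1.7965

Substitute y = (y/x)·x into the budget: x* = M/(P_x + P_y·(y/x)).
Numerically y/x = 0.023736, so x* = 205/(1.72 + 41.65·0.023736) = 75.6842 and y* = 0.023736·75.6842 = 1.7965.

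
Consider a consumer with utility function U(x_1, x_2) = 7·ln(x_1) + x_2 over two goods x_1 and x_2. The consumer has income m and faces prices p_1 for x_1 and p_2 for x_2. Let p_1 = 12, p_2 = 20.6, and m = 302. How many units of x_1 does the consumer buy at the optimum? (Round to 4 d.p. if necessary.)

MU_x_1 = 7/x_1, MU_x_2 = 1. Tangency: 7/x_1 = p_1/p_2.
So x_1*(p_1,p_2) = 7·p_2/p_1, independent of income; and x_2* = (m − 7·p_2)/p_2.
At the given prices: x_1* = 7·20.6/12 = 12.0167.

x_1* = 12.0167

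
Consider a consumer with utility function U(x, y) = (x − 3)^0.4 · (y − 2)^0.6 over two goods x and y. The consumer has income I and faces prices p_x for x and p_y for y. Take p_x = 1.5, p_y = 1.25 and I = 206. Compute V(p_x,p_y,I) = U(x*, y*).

V = 75.5067

MRS = (2/3)·(y−2)/(x−3). Tangency with p_x/p_y gives y−2 = (3/2)·(p_x/p_y)·(x−3).
Substituting into the budget: x* = 3 + 0.4·(I − 3·p_x − 2·p_y)/p_x, and y* = 2 + 0.6·(…)/p_y.
Discretionary income = 206 − 3·1.5 − 2·1.25 = 199; x* = 3 + 0.4·199/1.5 = 56.0667; y* = 2 + 0.6·199/1.25 = 97.52.
Utility at the optimum: U(56.0667, 97.52) = 75.5067.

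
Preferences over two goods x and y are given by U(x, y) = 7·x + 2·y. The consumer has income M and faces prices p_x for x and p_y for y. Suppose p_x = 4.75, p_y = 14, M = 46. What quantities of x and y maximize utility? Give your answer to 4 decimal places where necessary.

x* = 9.6842, y* = 0

Linear utility — the consumer picks whichever good has higher MU/price: 7/4.75 = 1.4737 vs 2/14 = 0.1429.
x gives more utility per dollar, so spend all income on x: x* = M/p_x, y* = 0.
Numerically: x* = 9.6842, y* = 0.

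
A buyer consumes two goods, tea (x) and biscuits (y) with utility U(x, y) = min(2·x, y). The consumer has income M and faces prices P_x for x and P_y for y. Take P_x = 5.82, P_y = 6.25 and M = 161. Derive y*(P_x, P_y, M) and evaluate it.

y* = 17.5764

Demand: x*(P_x,P_y,M) = M/(P_x + 2·P_y), y* = 2·M/(P_x + 2·P_y).
Here 5.82 + 2·6.25 = 18.32, giving y* = 17.5764.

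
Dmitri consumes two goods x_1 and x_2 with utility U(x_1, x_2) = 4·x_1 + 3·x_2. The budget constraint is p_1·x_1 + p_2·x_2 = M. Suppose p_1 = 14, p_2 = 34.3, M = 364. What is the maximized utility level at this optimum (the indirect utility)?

V = 104

Perfect substitutes: compare marginal utility per dollar. 4/p_1 vs 3/p_2 → 0.2857 vs 0.0875.
x_1 gives more utility per dollar, so spend all income on x_1: x_1* = M/p_1, x_2* = 0.
Numerically: x_1* = 26, x_2* = 0.
Utility at the optimum: U(26, 0) = 104.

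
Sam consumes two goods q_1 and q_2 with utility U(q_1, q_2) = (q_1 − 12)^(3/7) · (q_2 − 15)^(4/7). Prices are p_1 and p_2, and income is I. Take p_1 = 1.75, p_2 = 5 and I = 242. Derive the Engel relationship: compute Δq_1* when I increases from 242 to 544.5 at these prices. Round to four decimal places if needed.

Δq_1* = 74.0816

After buying the subsistence bundle (12, 15), a share 3/7 of the remaining income goes to q_1: q_1* = 12 + 3/7·(I − 12p_1 − 15p_2)/p_1.
Discretionary income = 242 − 12·1.75 − 15·5 = 146; q_1* = 12 + 3/7·146/1.75 = 47.7551.
At I' = 544.5: q_1* = 121.8367. Change: 121.8367 − 47.7551 = 74.0816.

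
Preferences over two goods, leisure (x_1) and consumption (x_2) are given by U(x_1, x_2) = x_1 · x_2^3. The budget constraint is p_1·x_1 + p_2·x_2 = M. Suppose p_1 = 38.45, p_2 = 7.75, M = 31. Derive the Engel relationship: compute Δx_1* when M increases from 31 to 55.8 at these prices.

Δx_1* = 0.1612

Demand: x_1*(p_1,p_2,M) = 0.25·M/p_1 and x_2* = 0.75·M/p_2.
At p_1=38.45, p_2=7.75, M=31: x_1* = 0.25·31/38.45 = 0.2016.
At M' = 55.8: x_1* = 0.3628. Change: 0.3628 − 0.2016 = 0.1612.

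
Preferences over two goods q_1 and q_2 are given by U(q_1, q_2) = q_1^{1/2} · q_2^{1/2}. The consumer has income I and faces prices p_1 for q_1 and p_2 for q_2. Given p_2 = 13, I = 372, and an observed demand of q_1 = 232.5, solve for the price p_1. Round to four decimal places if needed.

MU_q_1/MU_q_2 = (0.5·q_2)/(0.5·q_1); tangency sets this equal to p_1/p_2.
So 0.5·p_2·q_2 = 0.5·p_1·q_1; combined with the budget, a share 0.5 of income goes to q_1.
Demand: q_1*(p_1,p_2,I) = 0.5·I/p_1 and q_2* = 0.5·I/p_2.
Set q_1* = 232.5 in the demand function and solve for p_1: p_1 = 0.8.

p_1 = 0.8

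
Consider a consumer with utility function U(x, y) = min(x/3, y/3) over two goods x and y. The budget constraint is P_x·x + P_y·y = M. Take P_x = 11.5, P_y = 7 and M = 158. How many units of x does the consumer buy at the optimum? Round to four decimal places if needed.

Leontief preferences: the optimum is at the kink where x/3 = y/3, i.e. y = x.
Budget: P_x·x + P_y·x = M, so (3·P_x + 3·P_y)·x = 3·M.
Demand: x*(P_x,P_y,M) = 3·M/(3·P_x + 3·P_y), y* = 3·M/(3·P_x + 3·P_y).
Here 3·11.5 + 3·7 = 55.5, giving x* = 8.5405.

x* = 8.5405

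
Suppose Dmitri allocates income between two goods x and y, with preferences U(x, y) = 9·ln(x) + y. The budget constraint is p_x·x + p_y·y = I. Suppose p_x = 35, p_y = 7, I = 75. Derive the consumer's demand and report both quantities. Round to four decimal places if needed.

x* = 1.8, y* = 1.7143

Set MRS = p_x/p_y: (9/x)/1 = p_x/p_y.
So x*(p_x,p_y) = 9·p_y/p_x, independent of income; and y* = (I − 9·p_y)/p_y.
At the given prices: x* = 9·7/35 = 1.8, and y* = 1.7143.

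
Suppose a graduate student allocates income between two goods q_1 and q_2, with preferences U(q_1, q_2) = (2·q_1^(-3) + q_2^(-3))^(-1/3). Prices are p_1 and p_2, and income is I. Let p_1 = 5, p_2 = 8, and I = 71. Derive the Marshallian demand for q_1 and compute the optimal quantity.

q_1* = 6.4655

From the CES first-order condition, 2·(q_2/q_1)^(4) = p_1/p_2.
Solve for the ratio: q_2/q_1 = [(1/2)·p_1/p_2]^(0.25).
With the ratio pinned down, the budget gives q_1* = I/(p_1 + p_2·(q_2/q_1)) and q_2* = (q_2/q_1)·q_1*.
Numerically q_2/q_1 = 0.747674, so q_1* = 71/(5 + 8·0.747674) = 6.4655.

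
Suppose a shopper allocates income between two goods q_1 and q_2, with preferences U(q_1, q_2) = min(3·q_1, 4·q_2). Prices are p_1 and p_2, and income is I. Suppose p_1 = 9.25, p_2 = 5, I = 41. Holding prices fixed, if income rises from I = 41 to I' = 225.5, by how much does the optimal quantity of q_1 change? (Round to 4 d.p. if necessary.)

With perfect complements, no substitution: consume in ratio q_1:q_2 = 4:3.
Budget: p_1·q_1 + p_2·(3/4)·q_1 = I, so (4·p_1 + 3·p_2)·q_1 = 4·I.
Demand: q_1*(p_1,p_2,I) = 4·I/(4·p_1 + 3·p_2), q_2* = 3·I/(4·p_1 + 3·p_2).
Here 4·9.25 + 3·5 = 52, giving q_1* = 3.1538.
At I' = 225.5: q_1* = 17.3462. Change: 17.3462 − 3.1538 = 14.1923.

Δq_1* = 14.1923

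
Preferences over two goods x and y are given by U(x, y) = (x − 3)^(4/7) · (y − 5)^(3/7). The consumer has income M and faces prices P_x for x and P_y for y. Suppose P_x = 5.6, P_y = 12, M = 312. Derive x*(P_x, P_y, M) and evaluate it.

x* = 27

Substituting into the budget: x* = 3 + 4/7·(M − 3·P_x − 5·P_y)/P_x, and y* = 5 + 3/7·(…)/P_y.
Discretionary income = 312 − 3·5.6 − 5·12 = 235.2; x* = 3 + 4/7·235.2/5.6 = 27.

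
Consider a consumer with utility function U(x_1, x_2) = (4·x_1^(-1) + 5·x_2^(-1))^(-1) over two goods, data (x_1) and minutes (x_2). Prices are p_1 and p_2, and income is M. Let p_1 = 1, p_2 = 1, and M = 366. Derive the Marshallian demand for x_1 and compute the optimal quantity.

x_1* = 172.8018

With the ratio pinned down, the budget gives x_1* = M/(p_1 + p_2·(x_2/x_1)) and x_2* = (x_2/x_1)·x_1*.
Numerically x_2/x_1 = 1.118034, so x_1* = 366/(1 + 1·1.118034) = 172.8018.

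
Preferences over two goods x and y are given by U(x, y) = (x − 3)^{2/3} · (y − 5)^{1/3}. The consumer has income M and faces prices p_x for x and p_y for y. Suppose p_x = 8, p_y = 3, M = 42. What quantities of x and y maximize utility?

Let x' = x−3, y' = y−5. MRS = 2·y'/x' = p_x/p_y.
After buying the subsistence bundle (3, 5), a share 2/3 of the remaining income goes to x: x* = 3 + 2/3·(M − 3p_x − 5p_y)/p_x.
Discretionary income = 42 − 3·8 − 5·3 = 3; x* = 3 + 2/3·3/8 = 3.25; y* = 5 + 1/3·3/3 = 5.3333.

x* = 3.25, y* = 5.3333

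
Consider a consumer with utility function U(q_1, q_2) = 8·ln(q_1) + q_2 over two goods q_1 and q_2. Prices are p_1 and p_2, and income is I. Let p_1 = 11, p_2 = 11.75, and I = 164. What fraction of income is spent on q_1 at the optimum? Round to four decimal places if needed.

Set MRS = p_1/p_2: (8/q_1)/1 = p_1/p_2.
So q_1*(p_1,p_2) = 8·p_2/p_1, independent of income; and q_2* = (I − 8·p_2)/p_2.
At the given prices: q_1* = 8·11.75/11 = 8.5455, and q_2* = 5.9574.
Expenditure on q_1: 11·8.5455 = 94; share = 0.5732.

share on q_1 = 0.5732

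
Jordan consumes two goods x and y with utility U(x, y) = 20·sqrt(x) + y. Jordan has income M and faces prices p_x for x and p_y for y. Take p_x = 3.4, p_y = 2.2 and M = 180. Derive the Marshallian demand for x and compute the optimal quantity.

x* = 41.8685

MU_x = 10/√x, MU_y = 1. Tangency: 10/√x = p_x/p_y.
Thus x* = (10·p_y/p_x)² — independent of M — with the rest of income spent on y.
Plugging in: x* = (10·2.2/3.4)² = 41.8685.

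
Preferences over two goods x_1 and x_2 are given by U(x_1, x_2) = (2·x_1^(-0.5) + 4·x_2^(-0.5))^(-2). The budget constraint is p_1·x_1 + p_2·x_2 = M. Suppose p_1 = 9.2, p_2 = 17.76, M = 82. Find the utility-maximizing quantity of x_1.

x_1* = 2.9944

MU_x_1 ∝ 2·x_1^(-1.5), MU_x_2 ∝ 4·x_2^(-1.5), so MRS = (1/2)·(x_2/x_1)^(1.5) = p_1/p_2.
Hence x_2/x_1 = (2·p_1/p_2)^(1/(1.5)), i.e. raised to the 2/3 power.
With the ratio pinned down, the budget gives x_1* = M/(p_1 + p_2·(x_2/x_1)) and x_2* = (x_2/x_1)·x_1*.
Numerically x_2/x_1 = 1.023882, so x_1* = 82/(9.2 + 17.76·1.023882) = 2.9944.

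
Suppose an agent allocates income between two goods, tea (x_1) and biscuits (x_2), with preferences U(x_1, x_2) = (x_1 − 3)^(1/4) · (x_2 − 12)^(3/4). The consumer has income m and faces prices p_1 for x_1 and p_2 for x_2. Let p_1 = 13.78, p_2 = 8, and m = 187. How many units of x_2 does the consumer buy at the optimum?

x_2* = 16.6556

MRS = (1/3)·(x_2−12)/(x_1−3). Tangency with p_1/p_2 gives x_2−12 = 3·(p_1/p_2)·(x_1−3).
Substituting into the budget: x_1* = 3 + 0.25·(m − 3·p_1 − 12·p_2)/p_1, and x_2* = 12 + 0.75·(…)/p_2.
Discretionary income = 187 − 3·13.78 − 12·8 = 49.66; x_2* = 12 + 0.75·49.66/8 = 16.6556.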